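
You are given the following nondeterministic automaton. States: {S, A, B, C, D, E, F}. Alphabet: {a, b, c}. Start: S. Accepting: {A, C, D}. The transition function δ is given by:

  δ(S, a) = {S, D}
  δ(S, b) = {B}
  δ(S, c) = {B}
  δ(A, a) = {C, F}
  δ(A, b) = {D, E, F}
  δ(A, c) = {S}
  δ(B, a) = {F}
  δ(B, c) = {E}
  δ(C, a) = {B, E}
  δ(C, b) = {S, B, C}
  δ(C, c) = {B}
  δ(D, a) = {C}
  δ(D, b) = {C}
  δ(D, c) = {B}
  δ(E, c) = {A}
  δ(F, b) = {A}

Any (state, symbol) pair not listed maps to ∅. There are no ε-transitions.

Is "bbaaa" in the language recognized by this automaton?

Start in {S}.
Read 'b': S→{B}; now {B}.
Read 'b': B→∅; now ∅.
The set is empty and remains empty for the remaining 3 symbols.
The final set ∅ contains no accepting state.

No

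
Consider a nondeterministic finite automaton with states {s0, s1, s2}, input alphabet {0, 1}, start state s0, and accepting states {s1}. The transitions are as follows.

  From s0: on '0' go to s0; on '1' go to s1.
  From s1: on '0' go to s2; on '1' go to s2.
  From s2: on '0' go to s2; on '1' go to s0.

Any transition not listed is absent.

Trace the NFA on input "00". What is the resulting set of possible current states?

{s0}

Start in {s0}.
Read '0': s0→{s0}; now {s0}.
Read '0': s0→{s0}; now {s0}.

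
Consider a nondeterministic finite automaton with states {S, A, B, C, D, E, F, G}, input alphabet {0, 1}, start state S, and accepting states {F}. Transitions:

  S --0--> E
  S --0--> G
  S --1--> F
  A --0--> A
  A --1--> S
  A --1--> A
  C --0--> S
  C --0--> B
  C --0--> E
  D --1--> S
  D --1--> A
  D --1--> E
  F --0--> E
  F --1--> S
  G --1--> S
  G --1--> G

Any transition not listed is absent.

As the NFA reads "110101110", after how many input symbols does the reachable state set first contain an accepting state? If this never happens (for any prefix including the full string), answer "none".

1

Start in {S}.
Read '1': {S} → {F}.
None of the earlier sets intersect F, but {F} does.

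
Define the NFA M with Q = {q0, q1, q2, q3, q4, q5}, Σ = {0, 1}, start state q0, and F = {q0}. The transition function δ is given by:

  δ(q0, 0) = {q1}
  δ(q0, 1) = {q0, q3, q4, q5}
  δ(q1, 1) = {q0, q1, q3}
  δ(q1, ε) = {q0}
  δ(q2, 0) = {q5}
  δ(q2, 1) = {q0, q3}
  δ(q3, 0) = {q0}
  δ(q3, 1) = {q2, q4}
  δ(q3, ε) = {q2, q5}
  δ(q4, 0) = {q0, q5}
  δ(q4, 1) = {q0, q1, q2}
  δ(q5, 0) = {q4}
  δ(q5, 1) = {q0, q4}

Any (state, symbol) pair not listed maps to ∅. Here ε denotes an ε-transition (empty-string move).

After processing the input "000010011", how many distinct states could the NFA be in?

6

Start in {q0}.
Read '0': q0→{q1}; union {q1}; ε-closure = {q0, q1}.
Read '0': q0→{q1}, q1→∅; union {q1}; ε-closure = {q0, q1}.
Read '0': q0→{q1}, q1→∅; union {q1}; ε-closure = {q0, q1}.
Read '0': q0→{q1}, q1→∅; union {q1}; ε-closure = {q0, q1}.
Read '1': q0→{q0, q3, q4, q5}, q1→{q0, q1, q3}; union {q0, q1, q3, q4, q5}; ε-closure = {q0, q1, q2, q3, q4, q5}.
Read '0': q0→{q1}, q1→∅, q2→{q5}, q3→{q0}, q4→{q0, q5}, q5→{q4}; now {q0, q1, q4, q5}.
Read '0': q0→{q1}, q1→∅, q4→{q0, q5}, q5→{q4}; now {q0, q1, q4, q5}.
Read '1': q0→{q0, q3, q4, q5}, q1→{q0, q1, q3}, q4→{q0, q1, q2}, q5→{q0, q4}; now {q0, q1, q2, q3, q4, q5}.
Read '1': q0→{q0, q3, q4, q5}, q1→{q0, q1, q3}, q2→{q0, q3}, q3→{q2, q4}, q4→{q0, q1, q2}, q5→{q0, q4}; now {q0, q1, q2, q3, q4, q5}.
That set has 6 states.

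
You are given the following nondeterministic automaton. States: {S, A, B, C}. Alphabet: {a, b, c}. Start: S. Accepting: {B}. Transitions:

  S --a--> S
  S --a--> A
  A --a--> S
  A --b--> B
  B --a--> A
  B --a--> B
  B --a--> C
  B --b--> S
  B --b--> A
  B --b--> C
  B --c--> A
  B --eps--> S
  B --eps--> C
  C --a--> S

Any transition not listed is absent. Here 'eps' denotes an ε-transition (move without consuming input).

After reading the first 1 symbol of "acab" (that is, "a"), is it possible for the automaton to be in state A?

Yes

Start in {S}.
Read 'a': S→{S, A}; now {S, A}.
State A is in {S, A}.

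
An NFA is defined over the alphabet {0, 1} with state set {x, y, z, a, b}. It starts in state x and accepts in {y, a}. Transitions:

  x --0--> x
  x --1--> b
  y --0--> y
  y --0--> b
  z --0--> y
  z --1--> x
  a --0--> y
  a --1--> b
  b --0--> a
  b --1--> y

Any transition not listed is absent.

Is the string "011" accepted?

Yes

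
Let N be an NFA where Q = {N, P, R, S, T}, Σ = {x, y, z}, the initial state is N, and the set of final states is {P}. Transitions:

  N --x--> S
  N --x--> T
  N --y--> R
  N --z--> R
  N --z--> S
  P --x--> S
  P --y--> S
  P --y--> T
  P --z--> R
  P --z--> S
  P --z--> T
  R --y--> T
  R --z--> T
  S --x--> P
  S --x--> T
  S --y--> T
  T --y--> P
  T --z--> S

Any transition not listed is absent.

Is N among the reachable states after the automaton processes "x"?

No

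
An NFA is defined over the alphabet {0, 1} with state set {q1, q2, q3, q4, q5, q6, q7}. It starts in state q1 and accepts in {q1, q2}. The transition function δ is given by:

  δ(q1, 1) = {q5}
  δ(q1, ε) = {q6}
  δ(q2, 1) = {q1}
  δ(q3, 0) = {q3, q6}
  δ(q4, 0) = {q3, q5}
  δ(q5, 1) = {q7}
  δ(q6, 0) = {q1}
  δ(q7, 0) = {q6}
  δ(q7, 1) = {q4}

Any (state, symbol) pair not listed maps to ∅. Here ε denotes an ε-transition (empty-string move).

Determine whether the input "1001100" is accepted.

Start: ε-closure({q1}) = {q1, q6}.
Read '1': q1→{q5}, q6→∅; now {q5}.
Read '0': q5→∅; now ∅.
The set is empty and remains empty for the remaining 5 symbols.
The final set ∅ contains no accepting state.

No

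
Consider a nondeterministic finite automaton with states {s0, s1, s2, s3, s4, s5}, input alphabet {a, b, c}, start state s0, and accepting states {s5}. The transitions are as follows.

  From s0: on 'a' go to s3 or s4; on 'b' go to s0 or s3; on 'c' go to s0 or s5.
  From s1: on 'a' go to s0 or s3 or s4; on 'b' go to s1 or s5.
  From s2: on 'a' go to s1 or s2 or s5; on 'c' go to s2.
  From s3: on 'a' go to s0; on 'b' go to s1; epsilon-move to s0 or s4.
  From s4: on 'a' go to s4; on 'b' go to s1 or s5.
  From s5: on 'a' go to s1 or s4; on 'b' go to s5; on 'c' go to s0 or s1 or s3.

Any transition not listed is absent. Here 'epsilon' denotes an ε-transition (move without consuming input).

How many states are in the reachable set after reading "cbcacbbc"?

5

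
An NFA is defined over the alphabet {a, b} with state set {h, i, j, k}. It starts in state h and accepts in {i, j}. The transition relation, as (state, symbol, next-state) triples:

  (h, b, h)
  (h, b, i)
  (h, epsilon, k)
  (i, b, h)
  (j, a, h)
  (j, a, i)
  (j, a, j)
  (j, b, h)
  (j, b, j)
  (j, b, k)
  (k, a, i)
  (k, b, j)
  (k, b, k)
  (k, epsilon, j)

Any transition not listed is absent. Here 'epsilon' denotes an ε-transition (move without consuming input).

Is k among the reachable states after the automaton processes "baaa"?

Start: ε-closure({h}) = {h, j, k}.
Read 'b': {h, j, k} → {h, i, j, k}.
Read 'a': {h, i, j, k} → {h, i, j, k}.
Read 'a': {h, i, j, k} → {h, i, j, k}.
Read 'a': {h, i, j, k} → {h, i, j, k}.
State k is in {h, i, j, k}.

Yes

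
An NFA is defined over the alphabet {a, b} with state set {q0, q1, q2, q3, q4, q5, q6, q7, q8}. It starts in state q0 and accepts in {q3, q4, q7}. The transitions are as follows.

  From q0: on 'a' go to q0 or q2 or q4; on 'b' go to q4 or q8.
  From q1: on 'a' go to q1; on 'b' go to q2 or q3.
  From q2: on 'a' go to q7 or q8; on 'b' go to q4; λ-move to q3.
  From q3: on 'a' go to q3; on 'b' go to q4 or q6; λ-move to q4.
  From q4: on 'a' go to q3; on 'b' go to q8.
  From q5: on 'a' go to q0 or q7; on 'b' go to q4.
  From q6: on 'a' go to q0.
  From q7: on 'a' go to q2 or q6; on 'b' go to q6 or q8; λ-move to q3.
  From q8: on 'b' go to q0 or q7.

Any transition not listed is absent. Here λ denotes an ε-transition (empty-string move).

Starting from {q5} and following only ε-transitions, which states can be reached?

{q5}

Begin with {q5}.
No ε-moves leave this set, so the closure equals the set itself.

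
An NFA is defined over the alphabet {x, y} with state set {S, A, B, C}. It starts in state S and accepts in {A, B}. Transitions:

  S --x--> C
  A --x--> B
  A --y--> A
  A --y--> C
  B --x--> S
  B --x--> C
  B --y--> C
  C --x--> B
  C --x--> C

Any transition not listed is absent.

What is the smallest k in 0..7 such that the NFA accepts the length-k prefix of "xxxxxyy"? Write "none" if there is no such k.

2

Start in {S}.
Read 'x': {S} → {C}.
Read 'x': {C} → {B, C}.
None of the earlier sets intersect F, but {B, C} does.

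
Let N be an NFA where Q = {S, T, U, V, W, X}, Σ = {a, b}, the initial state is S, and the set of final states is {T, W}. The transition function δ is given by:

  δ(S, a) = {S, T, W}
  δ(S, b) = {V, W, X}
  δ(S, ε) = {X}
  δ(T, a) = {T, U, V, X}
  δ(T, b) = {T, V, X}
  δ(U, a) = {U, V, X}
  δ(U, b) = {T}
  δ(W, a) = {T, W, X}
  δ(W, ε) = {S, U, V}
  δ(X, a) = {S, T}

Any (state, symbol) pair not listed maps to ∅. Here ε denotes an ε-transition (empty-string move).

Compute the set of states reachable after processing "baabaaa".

Start: ε-closure({S}) = {S, X}.
Read 'b': {S, X} → {S, U, V, W, X}.
Read 'a': {S, U, V, W, X} → {S, T, U, V, W, X}.
Read 'a': {S, T, U, V, W, X} → {S, T, U, V, W, X}.
Read 'b': {S, T, U, V, W, X} → {S, T, U, V, W, X}.
Read 'a': {S, T, U, V, W, X} → {S, T, U, V, W, X}.
Read 'a': {S, T, U, V, W, X} → {S, T, U, V, W, X}.
Read 'a': {S, T, U, V, W, X} → {S, T, U, V, W, X}.

{S, T, U, V, W, X}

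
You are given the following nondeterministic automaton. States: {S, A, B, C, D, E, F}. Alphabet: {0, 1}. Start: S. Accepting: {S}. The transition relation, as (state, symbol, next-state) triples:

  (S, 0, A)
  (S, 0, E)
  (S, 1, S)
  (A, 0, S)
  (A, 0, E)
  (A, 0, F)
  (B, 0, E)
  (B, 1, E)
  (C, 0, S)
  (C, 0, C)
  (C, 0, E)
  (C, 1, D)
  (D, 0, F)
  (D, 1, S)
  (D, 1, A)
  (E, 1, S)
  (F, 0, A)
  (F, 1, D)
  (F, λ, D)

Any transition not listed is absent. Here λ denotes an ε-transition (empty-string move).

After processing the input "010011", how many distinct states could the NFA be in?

Start in {S}.
Read '0': {S} → {A, E}.
Read '1': {A, E} → {S}.
Read '0': {S} → {A, E}.
Read '0': {A, E} → {S, D, E, F}.
Read '1': {S, D, E, F} → {S, A, D}.
Read '1': {S, A, D} → {S, A}.
That set has 2 states.

2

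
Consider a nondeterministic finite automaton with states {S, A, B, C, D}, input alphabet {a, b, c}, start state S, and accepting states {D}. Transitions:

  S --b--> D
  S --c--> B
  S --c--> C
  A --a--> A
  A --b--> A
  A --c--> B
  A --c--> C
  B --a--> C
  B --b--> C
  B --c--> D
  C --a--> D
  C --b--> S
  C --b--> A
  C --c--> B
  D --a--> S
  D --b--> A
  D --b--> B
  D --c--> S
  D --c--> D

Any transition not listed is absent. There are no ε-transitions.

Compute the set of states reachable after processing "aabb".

Start in {S}.
Read 'a': {S} → ∅.
The set is empty and remains empty for the remaining 3 symbols.

∅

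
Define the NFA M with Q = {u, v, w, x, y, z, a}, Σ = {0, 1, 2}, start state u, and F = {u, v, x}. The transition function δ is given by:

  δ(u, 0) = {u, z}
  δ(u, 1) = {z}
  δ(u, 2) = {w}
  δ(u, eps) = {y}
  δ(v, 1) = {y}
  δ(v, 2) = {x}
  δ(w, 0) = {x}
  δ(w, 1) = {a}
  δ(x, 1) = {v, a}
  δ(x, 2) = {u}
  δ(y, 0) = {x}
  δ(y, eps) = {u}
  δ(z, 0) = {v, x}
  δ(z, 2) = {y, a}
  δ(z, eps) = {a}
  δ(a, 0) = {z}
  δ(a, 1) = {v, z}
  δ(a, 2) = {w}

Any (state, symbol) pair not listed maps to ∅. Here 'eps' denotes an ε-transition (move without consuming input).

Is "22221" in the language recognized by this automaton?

Start: ε-closure({u}) = {u, y}.
Read '2': {u, y} → {w}.
Read '2': {w} → ∅.
The set is empty and remains empty for the remaining 3 symbols.
The final set ∅ contains no accepting state.

No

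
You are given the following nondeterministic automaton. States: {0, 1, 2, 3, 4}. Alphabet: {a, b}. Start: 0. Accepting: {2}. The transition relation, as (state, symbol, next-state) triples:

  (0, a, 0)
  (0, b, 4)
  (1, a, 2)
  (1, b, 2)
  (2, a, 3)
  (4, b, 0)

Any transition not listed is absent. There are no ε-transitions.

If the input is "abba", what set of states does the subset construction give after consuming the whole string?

Start in {0}.
Read 'a': 0→{0}; now {0}.
Read 'b': 0→{4}; now {4}.
Read 'b': 4→{0}; now {0}.
Read 'a': 0→{0}; now {0}.

{0}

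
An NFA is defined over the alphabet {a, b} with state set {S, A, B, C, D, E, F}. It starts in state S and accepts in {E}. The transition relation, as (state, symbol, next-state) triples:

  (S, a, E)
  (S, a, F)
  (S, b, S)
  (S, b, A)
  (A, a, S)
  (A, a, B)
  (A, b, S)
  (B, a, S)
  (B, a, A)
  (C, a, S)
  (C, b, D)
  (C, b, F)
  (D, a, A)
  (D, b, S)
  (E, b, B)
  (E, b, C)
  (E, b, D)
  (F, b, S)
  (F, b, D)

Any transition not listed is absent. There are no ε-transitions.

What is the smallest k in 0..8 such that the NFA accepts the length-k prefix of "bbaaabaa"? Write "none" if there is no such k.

3

Start in {S}.
Read 'b': S→{S, A}; now {S, A}.
Read 'b': S→{S, A}, A→{S}; now {S, A}.
Read 'a': S→{E, F}, A→{S, B}; now {S, B, E, F}.
None of the earlier sets intersect F, but {S, B, E, F} does.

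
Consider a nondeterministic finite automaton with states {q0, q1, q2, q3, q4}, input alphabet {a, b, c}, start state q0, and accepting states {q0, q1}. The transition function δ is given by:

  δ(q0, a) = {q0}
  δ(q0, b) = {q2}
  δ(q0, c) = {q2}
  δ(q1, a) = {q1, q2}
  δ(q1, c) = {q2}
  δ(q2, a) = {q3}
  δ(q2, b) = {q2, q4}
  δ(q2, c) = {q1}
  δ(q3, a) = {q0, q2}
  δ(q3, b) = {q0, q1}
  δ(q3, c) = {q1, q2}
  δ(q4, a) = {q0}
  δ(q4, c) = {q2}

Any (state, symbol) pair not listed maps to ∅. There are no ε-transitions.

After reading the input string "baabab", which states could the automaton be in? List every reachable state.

{q0, q1, q2}

Start in {q0}.
Read 'b': q0→{q2}; now {q2}.
Read 'a': q2→{q3}; now {q3}.
Read 'a': q3→{q0, q2}; now {q0, q2}.
Read 'b': q0→{q2}, q2→{q2, q4}; now {q2, q4}.
Read 'a': q2→{q3}, q4→{q0}; now {q0, q3}.
Read 'b': q0→{q2}, q3→{q0, q1}; now {q0, q1, q2}.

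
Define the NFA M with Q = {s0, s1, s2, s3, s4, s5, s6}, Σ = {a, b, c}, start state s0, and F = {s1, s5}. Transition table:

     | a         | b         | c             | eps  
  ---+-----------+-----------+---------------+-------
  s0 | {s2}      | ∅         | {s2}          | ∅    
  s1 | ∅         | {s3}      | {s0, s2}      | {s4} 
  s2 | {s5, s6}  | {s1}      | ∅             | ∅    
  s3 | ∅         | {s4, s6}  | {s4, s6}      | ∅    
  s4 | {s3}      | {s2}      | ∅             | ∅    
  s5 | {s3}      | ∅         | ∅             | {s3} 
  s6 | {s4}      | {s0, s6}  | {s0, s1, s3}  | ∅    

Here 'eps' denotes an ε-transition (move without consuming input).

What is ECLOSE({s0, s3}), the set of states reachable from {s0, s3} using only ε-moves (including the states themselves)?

Begin with {s0, s3}.
No ε-moves leave this set, so the closure equals the set itself.

{s0, s3}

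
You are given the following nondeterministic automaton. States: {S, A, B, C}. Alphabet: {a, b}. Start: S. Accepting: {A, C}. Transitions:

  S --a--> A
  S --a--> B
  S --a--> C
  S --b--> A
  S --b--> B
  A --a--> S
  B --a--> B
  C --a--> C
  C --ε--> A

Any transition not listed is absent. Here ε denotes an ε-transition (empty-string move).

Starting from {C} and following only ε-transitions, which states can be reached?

Begin with {C}.
ε-move C → A; add A.

{A, C}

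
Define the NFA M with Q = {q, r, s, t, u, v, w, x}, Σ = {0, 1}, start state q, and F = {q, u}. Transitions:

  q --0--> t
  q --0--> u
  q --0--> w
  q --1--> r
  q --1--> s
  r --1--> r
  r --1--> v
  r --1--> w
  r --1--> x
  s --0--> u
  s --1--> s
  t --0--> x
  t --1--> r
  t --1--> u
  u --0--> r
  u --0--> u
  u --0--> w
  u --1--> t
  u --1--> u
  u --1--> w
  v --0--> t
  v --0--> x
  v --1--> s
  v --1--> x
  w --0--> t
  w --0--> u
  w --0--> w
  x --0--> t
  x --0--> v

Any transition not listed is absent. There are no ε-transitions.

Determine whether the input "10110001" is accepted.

Start in {q}.
Read '1': q→{r, s}; now {r, s}.
Read '0': r→∅, s→{u}; now {u}.
Read '1': u→{t, u, w}; now {t, u, w}.
Read '1': t→{r, u}, u→{t, u, w}, w→∅; now {r, t, u, w}.
Read '0': r→∅, t→{x}, u→{r, u, w}, w→{t, u, w}; now {r, t, u, w, x}.
Read '0': r→∅, t→{x}, u→{r, u, w}, w→{t, u, w}, x→{t, v}; now {r, t, u, v, w, x}.
Read '0': r→∅, t→{x}, u→{r, u, w}, v→{t, x}, w→{t, u, w}, x→{t, v}; now {r, t, u, v, w, x}.
Read '1': r→{r, v, w, x}, t→{r, u}, u→{t, u, w}, v→{s, x}, w→∅, x→∅; now {r, s, t, u, v, w, x}.
The final set {r, s, t, u, v, w, x} contains the accepting state u.

Yes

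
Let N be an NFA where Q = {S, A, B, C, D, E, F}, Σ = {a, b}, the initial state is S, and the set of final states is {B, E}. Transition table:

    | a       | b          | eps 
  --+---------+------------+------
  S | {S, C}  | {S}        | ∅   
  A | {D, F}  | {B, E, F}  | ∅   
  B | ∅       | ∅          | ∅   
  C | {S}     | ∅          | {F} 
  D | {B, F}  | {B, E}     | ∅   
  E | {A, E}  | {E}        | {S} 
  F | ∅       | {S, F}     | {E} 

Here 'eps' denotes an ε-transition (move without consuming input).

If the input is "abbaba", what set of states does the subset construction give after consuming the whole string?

Start in {S}.
Read 'a': {S} → {S, C, E, F}.
Read 'b': {S, C, E, F} → {S, E, F}.
Read 'b': {S, E, F} → {S, E, F}.
Read 'a': {S, E, F} → {S, A, C, E, F}.
Read 'b': {S, A, C, E, F} → {S, B, E, F}.
Read 'a': {S, B, E, F} → {S, A, C, E, F}.

{S, A, C, E, F}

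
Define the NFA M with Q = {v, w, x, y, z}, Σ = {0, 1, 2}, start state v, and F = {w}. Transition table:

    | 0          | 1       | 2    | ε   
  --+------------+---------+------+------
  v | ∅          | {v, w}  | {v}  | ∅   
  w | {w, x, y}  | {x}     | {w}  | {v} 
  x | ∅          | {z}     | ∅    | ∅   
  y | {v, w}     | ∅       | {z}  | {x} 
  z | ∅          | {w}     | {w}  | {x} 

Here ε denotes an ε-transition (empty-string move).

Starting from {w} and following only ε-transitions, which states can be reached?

Begin with {w}.
ε-move w → v; add v.

{v, w}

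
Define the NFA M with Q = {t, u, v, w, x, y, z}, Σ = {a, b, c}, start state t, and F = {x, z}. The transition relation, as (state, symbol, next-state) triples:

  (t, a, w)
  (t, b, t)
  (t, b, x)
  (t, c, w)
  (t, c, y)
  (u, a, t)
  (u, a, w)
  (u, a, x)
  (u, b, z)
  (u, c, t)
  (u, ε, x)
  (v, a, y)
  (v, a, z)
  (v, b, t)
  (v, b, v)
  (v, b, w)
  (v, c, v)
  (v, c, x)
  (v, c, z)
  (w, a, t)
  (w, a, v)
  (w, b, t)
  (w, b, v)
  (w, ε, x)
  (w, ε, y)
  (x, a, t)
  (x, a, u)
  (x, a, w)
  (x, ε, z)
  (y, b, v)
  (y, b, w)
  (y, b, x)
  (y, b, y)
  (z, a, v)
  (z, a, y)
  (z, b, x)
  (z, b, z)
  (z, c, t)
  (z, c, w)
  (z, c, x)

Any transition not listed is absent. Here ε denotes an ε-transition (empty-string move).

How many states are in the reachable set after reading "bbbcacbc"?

6

Start in {t}.
Read 'b': {t} → {t, x, z}.
Read 'b': {t, x, z} → {t, x, z}.
Read 'b': {t, x, z} → {t, x, z}.
Read 'c': {t, x, z} → {t, w, x, y, z}.
Read 'a': {t, w, x, y, z} → {t, u, v, w, x, y, z}.
Read 'c': {t, u, v, w, x, y, z} → {t, v, w, x, y, z}.
Read 'b': {t, v, w, x, y, z} → {t, v, w, x, y, z}.
Read 'c': {t, v, w, x, y, z} → {t, v, w, x, y, z}.
That set has 6 states.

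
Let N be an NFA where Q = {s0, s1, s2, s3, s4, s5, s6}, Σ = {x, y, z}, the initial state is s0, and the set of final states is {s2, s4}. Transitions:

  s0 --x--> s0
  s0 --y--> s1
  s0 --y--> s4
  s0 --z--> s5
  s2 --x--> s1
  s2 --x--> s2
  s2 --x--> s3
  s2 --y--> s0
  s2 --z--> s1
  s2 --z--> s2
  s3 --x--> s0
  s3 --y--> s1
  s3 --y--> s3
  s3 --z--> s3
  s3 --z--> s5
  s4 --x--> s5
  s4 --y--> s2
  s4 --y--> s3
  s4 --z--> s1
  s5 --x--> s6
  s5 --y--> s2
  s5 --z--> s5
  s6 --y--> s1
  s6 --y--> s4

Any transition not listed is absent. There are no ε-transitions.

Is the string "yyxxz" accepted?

Start in {s0}.
Read 'y': s0→{s1, s4}; now {s1, s4}.
Read 'y': s1→∅, s4→{s2, s3}; now {s2, s3}.
Read 'x': s2→{s1, s2, s3}, s3→{s0}; now {s0, s1, s2, s3}.
Read 'x': s0→{s0}, s1→∅, s2→{s1, s2, s3}, s3→{s0}; now {s0, s1, s2, s3}.
Read 'z': s0→{s5}, s1→∅, s2→{s1, s2}, s3→{s3, s5}; now {s1, s2, s3, s5}.
The final set {s1, s2, s3, s5} contains the accepting state s2.

Yes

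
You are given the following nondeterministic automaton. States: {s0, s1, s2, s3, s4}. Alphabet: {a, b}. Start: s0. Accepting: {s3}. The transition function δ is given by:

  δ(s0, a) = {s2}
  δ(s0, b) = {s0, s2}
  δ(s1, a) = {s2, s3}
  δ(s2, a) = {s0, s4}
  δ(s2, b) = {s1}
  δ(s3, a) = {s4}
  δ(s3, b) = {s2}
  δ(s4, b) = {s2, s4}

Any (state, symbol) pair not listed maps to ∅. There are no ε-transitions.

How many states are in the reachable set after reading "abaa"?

2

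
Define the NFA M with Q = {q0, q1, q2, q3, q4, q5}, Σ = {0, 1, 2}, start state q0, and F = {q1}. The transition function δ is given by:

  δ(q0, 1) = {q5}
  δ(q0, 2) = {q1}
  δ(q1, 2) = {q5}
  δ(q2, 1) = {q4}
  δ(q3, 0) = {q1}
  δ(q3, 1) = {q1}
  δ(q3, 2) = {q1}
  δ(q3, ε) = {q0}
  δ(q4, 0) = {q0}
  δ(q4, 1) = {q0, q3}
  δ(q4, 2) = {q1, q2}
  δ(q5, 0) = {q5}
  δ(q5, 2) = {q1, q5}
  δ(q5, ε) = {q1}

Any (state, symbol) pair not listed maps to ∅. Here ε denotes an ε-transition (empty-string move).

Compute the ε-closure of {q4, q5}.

Begin with {q4, q5}.
ε-move q5 → q1; add q1.

{q1, q4, q5}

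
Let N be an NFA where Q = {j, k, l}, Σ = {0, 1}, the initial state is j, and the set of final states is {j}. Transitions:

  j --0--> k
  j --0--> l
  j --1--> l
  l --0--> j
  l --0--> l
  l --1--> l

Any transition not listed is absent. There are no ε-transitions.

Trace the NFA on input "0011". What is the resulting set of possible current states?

Start in {j}.
Read '0': j→{k, l}; now {k, l}.
Read '0': k→∅, l→{j, l}; now {j, l}.
Read '1': j→{l}, l→{l}; now {l}.
Read '1': l→{l}; now {l}.

{l}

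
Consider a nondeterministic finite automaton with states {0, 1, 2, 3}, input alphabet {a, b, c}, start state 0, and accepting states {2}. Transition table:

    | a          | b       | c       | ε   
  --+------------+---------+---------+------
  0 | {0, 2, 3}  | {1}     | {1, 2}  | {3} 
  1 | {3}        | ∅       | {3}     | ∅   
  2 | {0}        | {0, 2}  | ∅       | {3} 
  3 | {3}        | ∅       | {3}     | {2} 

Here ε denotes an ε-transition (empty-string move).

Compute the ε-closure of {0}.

{0, 2, 3}

Begin with {0}.
ε-move 0 → 3; add 3.
ε-move 3 → 2; add 2.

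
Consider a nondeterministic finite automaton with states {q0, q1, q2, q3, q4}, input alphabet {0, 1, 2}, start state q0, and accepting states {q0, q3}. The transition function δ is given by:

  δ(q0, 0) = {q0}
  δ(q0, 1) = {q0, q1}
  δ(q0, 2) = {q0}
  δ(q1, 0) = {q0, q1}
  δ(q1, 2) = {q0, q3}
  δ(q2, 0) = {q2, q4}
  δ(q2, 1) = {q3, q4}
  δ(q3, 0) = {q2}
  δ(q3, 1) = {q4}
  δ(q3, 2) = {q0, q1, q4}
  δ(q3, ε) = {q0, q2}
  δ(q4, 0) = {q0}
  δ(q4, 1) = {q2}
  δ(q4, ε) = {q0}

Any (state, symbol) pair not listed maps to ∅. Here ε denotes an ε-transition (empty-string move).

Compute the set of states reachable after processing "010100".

Start in {q0}.
Read '0': q0→{q0}; now {q0}.
Read '1': q0→{q0, q1}; now {q0, q1}.
Read '0': q0→{q0}, q1→{q0, q1}; now {q0, q1}.
Read '1': q0→{q0, q1}, q1→∅; now {q0, q1}.
Read '0': q0→{q0}, q1→{q0, q1}; now {q0, q1}.
Read '0': q0→{q0}, q1→{q0, q1}; now {q0, q1}.

{q0, q1}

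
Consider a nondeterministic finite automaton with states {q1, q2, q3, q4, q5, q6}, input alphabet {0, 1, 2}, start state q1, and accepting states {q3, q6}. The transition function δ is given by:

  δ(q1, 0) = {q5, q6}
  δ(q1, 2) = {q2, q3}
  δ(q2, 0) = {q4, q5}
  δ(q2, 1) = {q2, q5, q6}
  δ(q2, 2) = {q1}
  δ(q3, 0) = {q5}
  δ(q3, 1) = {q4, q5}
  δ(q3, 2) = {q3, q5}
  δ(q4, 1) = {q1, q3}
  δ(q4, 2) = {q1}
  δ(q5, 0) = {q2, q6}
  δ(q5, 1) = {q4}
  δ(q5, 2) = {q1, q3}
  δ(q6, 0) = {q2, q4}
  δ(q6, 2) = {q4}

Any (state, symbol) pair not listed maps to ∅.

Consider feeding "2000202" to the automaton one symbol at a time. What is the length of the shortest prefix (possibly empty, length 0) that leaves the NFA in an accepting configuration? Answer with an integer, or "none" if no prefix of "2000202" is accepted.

1

Start in {q1}.
Read '2': q1→{q2, q3}; now {q2, q3}.
None of the earlier sets intersect F, but {q2, q3} does.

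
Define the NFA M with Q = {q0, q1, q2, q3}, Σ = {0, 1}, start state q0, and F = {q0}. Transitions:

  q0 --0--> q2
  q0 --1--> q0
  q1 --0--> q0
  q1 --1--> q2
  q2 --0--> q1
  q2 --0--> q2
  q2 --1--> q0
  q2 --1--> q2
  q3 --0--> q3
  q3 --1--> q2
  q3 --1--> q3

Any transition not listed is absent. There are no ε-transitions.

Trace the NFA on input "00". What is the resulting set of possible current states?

Start in {q0}.
Read '0': q0→{q2}; now {q2}.
Read '0': q2→{q1, q2}; now {q1, q2}.

{q1, q2}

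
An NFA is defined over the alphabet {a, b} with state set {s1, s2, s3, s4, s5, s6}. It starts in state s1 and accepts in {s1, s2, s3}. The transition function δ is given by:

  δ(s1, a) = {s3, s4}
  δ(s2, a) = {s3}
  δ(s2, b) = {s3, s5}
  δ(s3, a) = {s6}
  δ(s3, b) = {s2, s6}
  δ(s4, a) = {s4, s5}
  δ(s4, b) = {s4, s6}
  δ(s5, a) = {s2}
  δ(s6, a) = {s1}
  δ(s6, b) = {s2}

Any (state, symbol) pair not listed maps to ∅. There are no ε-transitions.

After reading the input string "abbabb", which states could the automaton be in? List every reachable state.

{s2, s3, s4, s5, s6}

Start in {s1}.
Read 'a': {s1} → {s3, s4}.
Read 'b': {s3, s4} → {s2, s4, s6}.
Read 'b': {s2, s4, s6} → {s2, s3, s4, s5, s6}.
Read 'a': {s2, s3, s4, s5, s6} → {s1, s2, s3, s4, s5, s6}.
Read 'b': {s1, s2, s3, s4, s5, s6} → {s2, s3, s4, s5, s6}.
Read 'b': {s2, s3, s4, s5, s6} → {s2, s3, s4, s5, s6}.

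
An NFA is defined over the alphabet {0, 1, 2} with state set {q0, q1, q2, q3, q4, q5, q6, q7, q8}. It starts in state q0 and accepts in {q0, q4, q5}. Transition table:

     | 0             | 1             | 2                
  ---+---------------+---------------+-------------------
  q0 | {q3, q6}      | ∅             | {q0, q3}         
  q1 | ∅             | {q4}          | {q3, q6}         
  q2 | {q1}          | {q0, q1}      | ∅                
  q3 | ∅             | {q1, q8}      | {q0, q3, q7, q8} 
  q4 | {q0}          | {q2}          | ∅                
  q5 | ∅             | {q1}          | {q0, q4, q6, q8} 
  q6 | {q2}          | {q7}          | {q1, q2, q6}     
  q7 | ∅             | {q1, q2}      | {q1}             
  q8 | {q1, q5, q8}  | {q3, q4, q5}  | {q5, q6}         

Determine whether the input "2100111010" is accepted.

Start in {q0}.
Read '2': q0→{q0, q3}; now {q0, q3}.
Read '1': q0→∅, q3→{q1, q8}; now {q1, q8}.
Read '0': q1→∅, q8→{q1, q5, q8}; now {q1, q5, q8}.
Read '0': q1→∅, q5→∅, q8→{q1, q5, q8}; now {q1, q5, q8}.
Read '1': q1→{q4}, q5→{q1}, q8→{q3, q4, q5}; now {q1, q3, q4, q5}.
Read '1': q1→{q4}, q3→{q1, q8}, q4→{q2}, q5→{q1}; now {q1, q2, q4, q8}.
Read '1': q1→{q4}, q2→{q0, q1}, q4→{q2}, q8→{q3, q4, q5}; now {q0, q1, q2, q3, q4, q5}.
Read '0': q0→{q3, q6}, q1→∅, q2→{q1}, q3→∅, q4→{q0}, q5→∅; now {q0, q1, q3, q6}.
Read '1': q0→∅, q1→{q4}, q3→{q1, q8}, q6→{q7}; now {q1, q4, q7, q8}.
Read '0': q1→∅, q4→{q0}, q7→∅, q8→{q1, q5, q8}; now {q0, q1, q5, q8}.
The final set {q0, q1, q5, q8} contains the accepting states q0, q5.

Yes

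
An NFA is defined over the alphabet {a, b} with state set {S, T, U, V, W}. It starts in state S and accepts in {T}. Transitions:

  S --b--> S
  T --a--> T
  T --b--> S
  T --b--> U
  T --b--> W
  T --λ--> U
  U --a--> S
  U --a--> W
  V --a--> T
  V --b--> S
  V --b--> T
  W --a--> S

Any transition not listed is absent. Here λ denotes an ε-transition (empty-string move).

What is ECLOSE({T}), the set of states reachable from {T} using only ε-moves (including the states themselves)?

{T, U}

Begin with {T}.
ε-move T → U; add U.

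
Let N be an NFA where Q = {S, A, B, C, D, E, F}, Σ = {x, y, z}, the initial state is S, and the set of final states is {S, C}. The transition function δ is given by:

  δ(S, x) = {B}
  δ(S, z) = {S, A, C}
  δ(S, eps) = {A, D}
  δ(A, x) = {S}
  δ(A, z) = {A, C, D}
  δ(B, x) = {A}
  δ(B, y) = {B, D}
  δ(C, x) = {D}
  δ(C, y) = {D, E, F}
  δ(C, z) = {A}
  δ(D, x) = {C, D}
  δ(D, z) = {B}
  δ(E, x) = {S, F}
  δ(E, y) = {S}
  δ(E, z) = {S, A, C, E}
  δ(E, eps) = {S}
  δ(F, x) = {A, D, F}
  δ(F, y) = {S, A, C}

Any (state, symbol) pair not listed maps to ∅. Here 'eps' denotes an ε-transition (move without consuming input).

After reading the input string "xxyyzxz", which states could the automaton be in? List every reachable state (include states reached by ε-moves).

Start: ε-closure({S}) = {S, A, D}.
Read 'x': {S, A, D} → {S, A, B, C, D}.
Read 'x': {S, A, B, C, D} → {S, A, B, C, D}.
Read 'y': {S, A, B, C, D} → {S, A, B, D, E, F}.
Read 'y': {S, A, B, D, E, F} → {S, A, B, C, D}.
Read 'z': {S, A, B, C, D} → {S, A, B, C, D}.
Read 'x': {S, A, B, C, D} → {S, A, B, C, D}.
Read 'z': {S, A, B, C, D} → {S, A, B, C, D}.

{S, A, B, C, D}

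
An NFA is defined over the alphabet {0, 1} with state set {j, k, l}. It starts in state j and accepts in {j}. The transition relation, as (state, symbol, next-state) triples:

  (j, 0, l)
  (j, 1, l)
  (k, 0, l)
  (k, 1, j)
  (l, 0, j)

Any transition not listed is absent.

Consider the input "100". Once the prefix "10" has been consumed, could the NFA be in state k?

Start in {j}.
Read '1': {j} → {l}.
Read '0': {l} → {j}.
State k is not in {j}.

No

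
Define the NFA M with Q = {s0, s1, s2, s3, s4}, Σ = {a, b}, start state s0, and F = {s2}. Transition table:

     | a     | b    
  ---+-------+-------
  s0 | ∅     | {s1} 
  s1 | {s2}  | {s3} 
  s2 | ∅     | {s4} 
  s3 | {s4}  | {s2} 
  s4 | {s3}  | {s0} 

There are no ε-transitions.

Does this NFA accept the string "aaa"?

No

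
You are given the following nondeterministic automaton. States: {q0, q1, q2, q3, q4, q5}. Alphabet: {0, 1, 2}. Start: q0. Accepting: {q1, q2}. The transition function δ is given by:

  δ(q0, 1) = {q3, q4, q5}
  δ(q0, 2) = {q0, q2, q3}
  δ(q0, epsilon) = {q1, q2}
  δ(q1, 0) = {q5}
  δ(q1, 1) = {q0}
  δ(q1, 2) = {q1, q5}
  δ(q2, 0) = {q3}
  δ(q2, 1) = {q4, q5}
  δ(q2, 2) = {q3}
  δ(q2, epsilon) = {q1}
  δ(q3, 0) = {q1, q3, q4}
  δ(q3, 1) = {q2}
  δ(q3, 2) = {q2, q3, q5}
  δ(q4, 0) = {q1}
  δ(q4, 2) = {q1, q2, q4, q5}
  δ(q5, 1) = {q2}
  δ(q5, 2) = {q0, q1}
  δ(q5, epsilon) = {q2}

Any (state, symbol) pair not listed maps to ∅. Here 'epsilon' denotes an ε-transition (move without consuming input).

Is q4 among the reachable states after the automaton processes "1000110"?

Start: ε-closure({q0}) = {q0, q1, q2}.
Read '1': {q0, q1, q2} → {q0, q1, q2, q3, q4, q5}.
Read '0': {q0, q1, q2, q3, q4, q5} → {q1, q2, q3, q4, q5}.
Read '0': {q1, q2, q3, q4, q5} → {q1, q2, q3, q4, q5}.
Read '0': {q1, q2, q3, q4, q5} → {q1, q2, q3, q4, q5}.
Read '1': {q1, q2, q3, q4, q5} → {q0, q1, q2, q4, q5}.
Read '1': {q0, q1, q2, q4, q5} → {q0, q1, q2, q3, q4, q5}.
Read '0': {q0, q1, q2, q3, q4, q5} → {q1, q2, q3, q4, q5}.
State q4 is in {q1, q2, q3, q4, q5}.

Yes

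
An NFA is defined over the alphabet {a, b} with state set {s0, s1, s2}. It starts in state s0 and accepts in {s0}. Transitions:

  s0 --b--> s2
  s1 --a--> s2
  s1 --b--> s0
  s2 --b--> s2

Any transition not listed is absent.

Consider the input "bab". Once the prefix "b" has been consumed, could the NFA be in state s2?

Yes

Start in {s0}.
Read 'b': s0→{s2}; now {s2}.
State s2 is in {s2}.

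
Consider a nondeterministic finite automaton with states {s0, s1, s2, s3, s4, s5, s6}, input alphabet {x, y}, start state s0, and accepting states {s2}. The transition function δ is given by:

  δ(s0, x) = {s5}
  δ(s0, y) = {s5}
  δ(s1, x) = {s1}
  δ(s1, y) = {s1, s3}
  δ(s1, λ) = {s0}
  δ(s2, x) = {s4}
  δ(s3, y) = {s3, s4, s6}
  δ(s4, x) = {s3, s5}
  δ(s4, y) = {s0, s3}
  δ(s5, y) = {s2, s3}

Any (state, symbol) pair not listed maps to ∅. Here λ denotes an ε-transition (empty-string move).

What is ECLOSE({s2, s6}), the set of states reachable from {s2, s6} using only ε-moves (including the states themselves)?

Begin with {s2, s6}.
No ε-moves leave this set, so the closure equals the set itself.

{s2, s6}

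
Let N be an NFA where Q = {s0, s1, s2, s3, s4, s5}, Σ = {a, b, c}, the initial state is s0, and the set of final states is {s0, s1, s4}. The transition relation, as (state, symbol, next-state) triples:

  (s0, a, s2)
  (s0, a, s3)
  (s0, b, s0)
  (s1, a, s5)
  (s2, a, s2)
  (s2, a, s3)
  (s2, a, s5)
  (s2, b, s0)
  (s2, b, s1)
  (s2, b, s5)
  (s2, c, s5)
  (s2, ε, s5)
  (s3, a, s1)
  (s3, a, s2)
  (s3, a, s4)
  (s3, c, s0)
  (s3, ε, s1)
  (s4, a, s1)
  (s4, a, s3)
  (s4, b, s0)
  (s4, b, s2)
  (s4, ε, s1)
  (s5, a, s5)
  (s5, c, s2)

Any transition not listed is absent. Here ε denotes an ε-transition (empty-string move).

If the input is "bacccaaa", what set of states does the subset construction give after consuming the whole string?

{s1, s2, s3, s4, s5}

Start in {s0}.
Read 'b': s0→{s0}; now {s0}.
Read 'a': s0→{s2, s3}; union {s2, s3}; ε-closure = {s1, s2, s3, s5}.
Read 'c': s1→∅, s2→{s5}, s3→{s0}, s5→{s2}; now {s0, s2, s5}.
Read 'c': s0→∅, s2→{s5}, s5→{s2}; now {s2, s5}.
Read 'c': s2→{s5}, s5→{s2}; now {s2, s5}.
Read 'a': s2→{s2, s3, s5}, s5→{s5}; union {s2, s3, s5}; ε-closure = {s1, s2, s3, s5}.
Read 'a': s1→{s5}, s2→{s2, s3, s5}, s3→{s1, s2, s4}, s5→{s5}; now {s1, s2, s3, s4, s5}.
Read 'a': s1→{s5}, s2→{s2, s3, s5}, s3→{s1, s2, s4}, s4→{s1, s3}, s5→{s5}; now {s1, s2, s3, s4, s5}.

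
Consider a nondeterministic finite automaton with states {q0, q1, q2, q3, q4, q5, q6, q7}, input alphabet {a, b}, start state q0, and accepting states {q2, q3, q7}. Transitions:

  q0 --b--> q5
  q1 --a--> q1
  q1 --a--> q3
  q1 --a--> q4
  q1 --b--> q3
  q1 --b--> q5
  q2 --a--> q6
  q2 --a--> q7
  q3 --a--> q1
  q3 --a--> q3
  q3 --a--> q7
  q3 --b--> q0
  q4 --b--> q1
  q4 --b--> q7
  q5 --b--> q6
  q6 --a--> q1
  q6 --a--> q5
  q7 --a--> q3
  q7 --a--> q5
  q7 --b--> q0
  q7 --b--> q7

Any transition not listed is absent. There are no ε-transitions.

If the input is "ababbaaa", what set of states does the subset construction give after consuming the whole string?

∅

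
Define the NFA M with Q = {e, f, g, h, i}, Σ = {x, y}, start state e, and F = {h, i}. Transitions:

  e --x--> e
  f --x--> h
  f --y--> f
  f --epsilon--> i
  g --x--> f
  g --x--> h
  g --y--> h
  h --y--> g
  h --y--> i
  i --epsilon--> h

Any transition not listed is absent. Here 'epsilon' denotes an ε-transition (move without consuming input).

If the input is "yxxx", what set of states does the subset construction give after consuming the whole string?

∅

Start in {e}.
Read 'y': {e} → ∅.
The set is empty and remains empty for the remaining 3 symbols.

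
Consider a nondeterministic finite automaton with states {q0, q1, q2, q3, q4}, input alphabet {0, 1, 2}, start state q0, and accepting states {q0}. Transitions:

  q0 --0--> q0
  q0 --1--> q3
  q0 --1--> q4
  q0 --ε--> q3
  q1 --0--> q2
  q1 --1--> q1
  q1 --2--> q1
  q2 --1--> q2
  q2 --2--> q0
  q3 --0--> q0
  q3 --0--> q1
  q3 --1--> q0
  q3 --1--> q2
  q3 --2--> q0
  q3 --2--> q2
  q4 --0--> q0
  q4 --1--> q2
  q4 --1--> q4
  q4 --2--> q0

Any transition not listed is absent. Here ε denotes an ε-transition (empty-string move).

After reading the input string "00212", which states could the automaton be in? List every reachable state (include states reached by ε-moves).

Start: ε-closure({q0}) = {q0, q3}.
Read '0': q0→{q0}, q3→{q0, q1}; union {q0, q1}; ε-closure = {q0, q1, q3}.
Read '0': q0→{q0}, q1→{q2}, q3→{q0, q1}; union {q0, q1, q2}; ε-closure = {q0, q1, q2, q3}.
Read '2': q0→∅, q1→{q1}, q2→{q0}, q3→{q0, q2}; union {q0, q1, q2}; ε-closure = {q0, q1, q2, q3}.
Read '1': q0→{q3, q4}, q1→{q1}, q2→{q2}, q3→{q0, q2}; now {q0, q1, q2, q3, q4}.
Read '2': q0→∅, q1→{q1}, q2→{q0}, q3→{q0, q2}, q4→{q0}; union {q0, q1, q2}; ε-closure = {q0, q1, q2, q3}.

{q0, q1, q2, q3}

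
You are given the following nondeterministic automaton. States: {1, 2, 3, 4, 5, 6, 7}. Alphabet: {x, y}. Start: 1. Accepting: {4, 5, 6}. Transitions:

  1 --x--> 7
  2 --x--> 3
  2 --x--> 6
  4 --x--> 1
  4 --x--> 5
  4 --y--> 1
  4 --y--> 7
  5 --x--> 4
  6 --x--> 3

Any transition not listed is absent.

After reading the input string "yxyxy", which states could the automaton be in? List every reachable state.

∅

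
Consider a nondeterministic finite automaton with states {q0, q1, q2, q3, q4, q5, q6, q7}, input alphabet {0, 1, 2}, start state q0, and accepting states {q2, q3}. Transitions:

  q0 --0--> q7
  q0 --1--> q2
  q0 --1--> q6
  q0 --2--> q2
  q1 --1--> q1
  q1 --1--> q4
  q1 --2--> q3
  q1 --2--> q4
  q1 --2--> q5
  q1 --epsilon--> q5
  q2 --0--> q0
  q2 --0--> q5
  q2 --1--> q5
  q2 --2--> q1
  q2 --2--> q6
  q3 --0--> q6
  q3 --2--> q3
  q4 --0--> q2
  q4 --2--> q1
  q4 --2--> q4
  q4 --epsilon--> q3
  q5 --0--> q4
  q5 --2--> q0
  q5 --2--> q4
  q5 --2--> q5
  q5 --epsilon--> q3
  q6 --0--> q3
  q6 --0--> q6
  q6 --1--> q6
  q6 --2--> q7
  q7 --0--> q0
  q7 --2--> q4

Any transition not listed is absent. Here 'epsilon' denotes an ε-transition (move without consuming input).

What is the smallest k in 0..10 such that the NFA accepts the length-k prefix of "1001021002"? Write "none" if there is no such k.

Start in {q0}.
Read '1': {q0} → {q2, q6}.
None of the earlier sets intersect F, but {q2, q6} does.

1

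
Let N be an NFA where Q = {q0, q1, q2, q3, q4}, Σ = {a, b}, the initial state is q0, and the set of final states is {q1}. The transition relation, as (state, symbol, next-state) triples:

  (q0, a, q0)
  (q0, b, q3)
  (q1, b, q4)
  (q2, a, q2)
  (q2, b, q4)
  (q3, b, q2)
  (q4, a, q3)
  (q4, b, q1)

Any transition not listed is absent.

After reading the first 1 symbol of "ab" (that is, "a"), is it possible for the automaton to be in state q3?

No

Start in {q0}.
Read 'a': q0→{q0}; now {q0}.
State q3 is not in {q0}.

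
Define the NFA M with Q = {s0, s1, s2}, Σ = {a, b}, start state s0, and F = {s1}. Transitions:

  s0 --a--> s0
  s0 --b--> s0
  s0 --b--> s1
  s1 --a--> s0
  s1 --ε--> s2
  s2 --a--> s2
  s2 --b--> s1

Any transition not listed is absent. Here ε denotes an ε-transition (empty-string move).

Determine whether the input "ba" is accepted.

Start in {s0}.
Read 'b': {s0} → {s0, s1, s2}.
Read 'a': {s0, s1, s2} → {s0, s2}.
The final set {s0, s2} contains no accepting state.

No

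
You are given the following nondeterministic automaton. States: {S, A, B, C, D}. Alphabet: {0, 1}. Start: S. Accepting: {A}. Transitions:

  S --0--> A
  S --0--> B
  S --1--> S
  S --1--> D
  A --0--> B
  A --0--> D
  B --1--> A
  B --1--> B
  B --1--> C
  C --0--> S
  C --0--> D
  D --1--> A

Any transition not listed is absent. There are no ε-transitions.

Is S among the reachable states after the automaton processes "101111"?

No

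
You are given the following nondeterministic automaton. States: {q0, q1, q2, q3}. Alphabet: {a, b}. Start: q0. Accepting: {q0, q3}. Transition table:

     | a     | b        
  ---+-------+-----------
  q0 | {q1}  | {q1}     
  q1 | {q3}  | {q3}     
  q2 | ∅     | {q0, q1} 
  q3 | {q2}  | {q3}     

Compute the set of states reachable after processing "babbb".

{q3}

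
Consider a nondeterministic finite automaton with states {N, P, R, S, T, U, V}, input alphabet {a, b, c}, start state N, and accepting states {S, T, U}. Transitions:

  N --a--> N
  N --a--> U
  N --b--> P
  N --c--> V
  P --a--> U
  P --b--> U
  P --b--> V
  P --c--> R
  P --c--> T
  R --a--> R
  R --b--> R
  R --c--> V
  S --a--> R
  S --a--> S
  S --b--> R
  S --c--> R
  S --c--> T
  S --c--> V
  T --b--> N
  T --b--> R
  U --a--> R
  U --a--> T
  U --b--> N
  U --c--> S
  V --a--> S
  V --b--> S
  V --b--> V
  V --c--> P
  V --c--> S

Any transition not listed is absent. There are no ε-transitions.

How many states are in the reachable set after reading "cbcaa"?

Start in {N}.
Read 'c': N→{V}; now {V}.
Read 'b': V→{S, V}; now {S, V}.
Read 'c': S→{R, T, V}, V→{P, S}; now {P, R, S, T, V}.
Read 'a': P→{U}, R→{R}, S→{R, S}, T→∅, V→{S}; now {R, S, U}.
Read 'a': R→{R}, S→{R, S}, U→{R, T}; now {R, S, T}.
That set has 3 states.

3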